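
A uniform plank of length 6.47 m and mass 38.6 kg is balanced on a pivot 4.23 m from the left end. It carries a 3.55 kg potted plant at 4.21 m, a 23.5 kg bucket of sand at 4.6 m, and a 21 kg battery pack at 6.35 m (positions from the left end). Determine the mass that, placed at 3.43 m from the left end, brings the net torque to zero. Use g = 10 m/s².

Take moments about the pivot (at 4.23 m from the left end).
Beam weight: 38.6 × 10 = 386 N down at 3.235 m → arm 0.995 m, τ = 386 × 0.995 = 384.1 N·m counterclockwise.
Potted plant: 3.55 × 10 = 35.5 N down at 4.21 m → arm 0.02 m, τ = 35.5 × 0.02 = 0.71 N·m counterclockwise.
Bucket of sand: 23.5 × 10 = 235 N down at 4.6 m → arm 0.37 m, τ = 235 × 0.37 = 86.95 N·m clockwise.
Battery pack: 21 × 10 = 210 N down at 6.35 m → arm 2.12 m, τ = 210 × 2.12 = 445.2 N·m clockwise.
Net moment of known loads = 147.3 N·m clockwise.
An unknown mass m at 3.43 m has arm 0.8 m; its moment is m·g·0.8 counterclockwise.
For rotational equilibrium, m × 10 × 0.8 = 147.3, so m = 147.3 / (10 × 0.8) = 18.4 kg.

m ≈ 18.4 kg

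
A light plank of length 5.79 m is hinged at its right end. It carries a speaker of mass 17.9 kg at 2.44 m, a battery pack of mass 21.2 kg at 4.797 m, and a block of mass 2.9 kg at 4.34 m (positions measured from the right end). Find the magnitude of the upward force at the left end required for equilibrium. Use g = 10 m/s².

F ≈ 273 N

About the right end:
Speaker: 17.9 × 10 = 179 N down at 2.44 m → arm 2.44 m, τ = 179 × 2.44 = 436.8 N·m counterclockwise.
Battery pack: 21.2 × 10 = 212 N down at 4.797 m → arm 4.797 m, τ = 212 × 4.797 = 1017 N·m counterclockwise.
Block: 2.9 × 10 = 29 N down at 4.34 m → arm 4.34 m, τ = 29 × 4.34 = 125.9 N·m counterclockwise.
Net moment of the loads = 1580 N·m counterclockwise.
The upward force F acts at the left end, arm 5.79 m, giving F × 5.79 clockwise.
Balancing moments: F × 5.79 = 1580, giving F = 1580 / 5.79 = 273 N.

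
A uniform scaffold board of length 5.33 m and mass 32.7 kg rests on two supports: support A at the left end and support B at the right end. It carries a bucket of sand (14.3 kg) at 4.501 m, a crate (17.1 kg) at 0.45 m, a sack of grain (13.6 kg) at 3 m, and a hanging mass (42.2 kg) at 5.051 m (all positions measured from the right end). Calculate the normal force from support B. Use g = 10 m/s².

Take moments about support A.
Beam weight: 32.7 × 10 = 327 N down at 2.665 m → arm 2.665 m, τ = 327 × 2.665 = 871.5 N·m clockwise.
Bucket of sand: 14.3 × 10 = 143 N down at 4.501 m → arm 0.829 m, τ = 143 × 0.829 = 118.5 N·m clockwise.
Crate: 17.1 × 10 = 171 N down at 0.45 m → arm 4.88 m, τ = 171 × 4.88 = 834.5 N·m clockwise.
Sack of grain: 13.6 × 10 = 136 N down at 3 m → arm 2.33 m, τ = 136 × 2.33 = 316.9 N·m clockwise.
Hanging mass: 42.2 × 10 = 422 N down at 5.051 m → arm 0.279 m, τ = 422 × 0.279 = 117.7 N·m clockwise.
Net load moment about support A = 2259 N·m clockwise.
Reaction R at support B is upward at 0 m, arm 5.33 m → moment R × 5.33 counterclockwise.
For rotational equilibrium, R × 5.33 = 2259, so R = 424 N.

R_B ≈ 424 N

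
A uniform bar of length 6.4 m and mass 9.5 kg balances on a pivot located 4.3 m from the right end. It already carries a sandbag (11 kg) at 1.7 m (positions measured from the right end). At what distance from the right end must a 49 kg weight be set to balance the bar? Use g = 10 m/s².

Taking torques about the pivot (at 4.3 m from the right end):
Beam weight: 9.5 × 10 = 95 N down at 3.2 m → arm 1.1 m, τ = 95 × 1.1 = 104.5 N·m clockwise.
Sandbag: 11 × 10 = 110 N down at 1.7 m → arm 2.6 m, τ = 110 × 2.6 = 286 N·m clockwise.
Net moment of existing loads = 390.5 N·m clockwise.
The weight weighs 49 × 10 = 490 N and must supply an equal counterclockwise moment, so its lever arm about the pivot is 390.5 / 490 = 0.797 m.
That puts it at 4.3 + 0.797 = 5.1 m from the right end.

x ≈ 5.1 m from the right end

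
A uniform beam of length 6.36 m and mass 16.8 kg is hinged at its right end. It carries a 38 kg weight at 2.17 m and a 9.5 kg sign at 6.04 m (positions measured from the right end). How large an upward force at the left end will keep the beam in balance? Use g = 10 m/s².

F ≈ 304 N

About the right end:
Beam weight: 16.8 × 10 = 168 N down at 3.18 m → arm 3.18 m, τ = 168 × 3.18 = 534.2 N·m counterclockwise.
Weight: 38 × 10 = 380 N down at 2.17 m → arm 2.17 m, τ = 380 × 2.17 = 824.6 N·m counterclockwise.
Sign: 9.5 × 10 = 95 N down at 6.04 m → arm 6.04 m, τ = 95 × 6.04 = 573.8 N·m counterclockwise.
Net moment of the loads = 1933 N·m counterclockwise.
The upward force F acts at the left end, arm 6.36 m, giving F × 6.36 clockwise.
Setting net torque to zero: F × 6.36 = 1933 → F = 1933 / 6.36 = 304 N.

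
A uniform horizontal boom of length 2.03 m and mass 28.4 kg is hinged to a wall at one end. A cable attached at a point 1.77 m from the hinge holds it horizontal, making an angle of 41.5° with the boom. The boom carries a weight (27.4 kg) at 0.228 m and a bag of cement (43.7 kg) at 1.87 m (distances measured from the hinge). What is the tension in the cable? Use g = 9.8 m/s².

T ≈ 976 N

Take moments about the hinge.
Beam weight: 28.4 × 9.8 = 278.3 N down at 1.015 m → arm 1.015 m, τ = 278.3 × 1.015 = 282.5 N·m clockwise.
Weight: 27.4 × 9.8 = 268.5 N down at 0.228 m → arm 0.228 m, τ = 268.5 × 0.228 = 61.22 N·m clockwise.
Bag of cement: 43.7 × 9.8 = 428.3 N down at 1.87 m → arm 1.87 m, τ = 428.3 × 1.87 = 800.9 N·m clockwise.
Total clockwise load moment = 1145 N·m.
The cable tension T acts at 1.77 m; only its component perpendicular to the boom, T sinθ, produces torque. sin 41.5° = 0.6626.
Setting net torque to zero: T × 1.77 × 0.6626 = 1145 → T = 1145 / 1.173 = 976 N.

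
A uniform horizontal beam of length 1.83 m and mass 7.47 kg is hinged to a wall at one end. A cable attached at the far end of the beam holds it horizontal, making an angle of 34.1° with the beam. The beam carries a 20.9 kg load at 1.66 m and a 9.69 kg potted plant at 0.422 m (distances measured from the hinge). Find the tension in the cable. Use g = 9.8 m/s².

T ≈ 436 N

Sum moments about the hinge (the unknown hinge reaction has zero arm there).
Beam weight: 7.47 × 9.8 = 73.21 N down at 0.915 m → arm 0.915 m, τ = 73.21 × 0.915 = 66.99 N·m clockwise.
Load: 20.9 × 9.8 = 204.8 N down at 1.66 m → arm 1.66 m, τ = 204.8 × 1.66 = 340 N·m clockwise.
Potted plant: 9.69 × 9.8 = 94.96 N down at 0.422 m → arm 0.422 m, τ = 94.96 × 0.422 = 40.07 N·m clockwise.
Total clockwise load moment = 447.1 N·m.
The cable tension T acts at 1.83 m; only its component perpendicular to the beam, T sinθ, produces torque. sin 34.1° = 0.5606.
Στ = 0 ⇒ T × 1.83 × 0.5606 = 447.1 ⇒ T = 447.1 / 1.026 = 436 N.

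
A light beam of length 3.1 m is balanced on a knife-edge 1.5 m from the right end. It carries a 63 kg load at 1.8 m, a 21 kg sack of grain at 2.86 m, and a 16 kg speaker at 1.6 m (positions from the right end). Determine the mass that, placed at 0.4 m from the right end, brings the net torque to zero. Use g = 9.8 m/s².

m ≈ 44.6 kg

Choose the knife-edge (at 1.5 m from the right end) as the axis so the support reaction has zero arm there.
Load: 63 × 9.8 = 617.4 N down at 1.8 m → arm 0.3 m, τ = 617.4 × 0.3 = 185.2 N·m counterclockwise.
Sack of grain: 21 × 9.8 = 205.8 N down at 2.86 m → arm 1.36 m, τ = 205.8 × 1.36 = 279.9 N·m counterclockwise.
Speaker: 16 × 9.8 = 156.8 N down at 1.6 m → arm 0.1 m, τ = 156.8 × 0.1 = 15.68 N·m counterclockwise.
Net moment of known loads = 480.8 N·m counterclockwise.
An unknown mass m at 0.4 m has arm 1.1 m; its moment is m·g·1.1 clockwise.
Balancing moments: m × 9.8 × 1.1 = 480.8, giving m = 480.8 / (9.8 × 1.1) = 44.6 kg.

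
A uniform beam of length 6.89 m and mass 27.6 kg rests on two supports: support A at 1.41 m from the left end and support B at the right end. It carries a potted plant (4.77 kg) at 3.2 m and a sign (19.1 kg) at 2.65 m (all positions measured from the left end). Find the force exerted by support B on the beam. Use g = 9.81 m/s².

Sum moments about support A (its reaction then has zero moment arm).
Beam weight: 27.6 × 9.81 = 270.8 N down at 3.445 m → arm 2.035 m, τ = 270.8 × 2.035 = 551.1 N·m clockwise.
Potted plant: 4.77 × 9.81 = 46.79 N down at 3.2 m → arm 1.79 m, τ = 46.79 × 1.79 = 83.75 N·m clockwise.
Sign: 19.1 × 9.81 = 187.4 N down at 2.65 m → arm 1.24 m, τ = 187.4 × 1.24 = 232.4 N·m clockwise.
Net load moment about support A = 867.2 N·m clockwise.
Reaction R at support B is upward at 6.89 m, arm 5.48 m → moment R × 5.48 counterclockwise.
For rotational equilibrium, R × 5.48 = 867.2, so R = 158 N.

R_B ≈ 158 N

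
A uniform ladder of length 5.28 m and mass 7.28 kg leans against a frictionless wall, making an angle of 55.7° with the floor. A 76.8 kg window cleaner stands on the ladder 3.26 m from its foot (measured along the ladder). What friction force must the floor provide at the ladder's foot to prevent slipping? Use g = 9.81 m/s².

f ≈ 342 N

Take moments about the foot of the ladder.
Ladder weight 7.28×9.81 = 71.42 N acts at 2.64 m along the ladder; its horizontal arm is 2.64·cos55.7° = 1.488 m → τ = 106.3 N·m clockwise.
Window cleaner: 76.8×9.81 = 753.4 N at 3.26 m → arm 1.837 m → τ = 1384 N·m clockwise.
Wall normal N acts horizontally at the top; its moment arm is the height L sinθ = 5.28·sin55.7° = 4.362 m, counterclockwise.
Setting net torque to zero: N × 4.362 = 1490 → N = 342 N.
ΣFx = 0: friction at the foot balances the wall's push, so f = N_wall = 342 N.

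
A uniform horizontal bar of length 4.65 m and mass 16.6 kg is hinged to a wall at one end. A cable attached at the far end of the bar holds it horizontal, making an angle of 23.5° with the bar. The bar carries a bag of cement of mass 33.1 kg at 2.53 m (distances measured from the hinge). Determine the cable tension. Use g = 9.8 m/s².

Sum moments about the hinge (the unknown hinge reaction has zero arm there).
Beam weight: 16.6 × 9.8 = 162.7 N down at 2.325 m → arm 2.325 m, τ = 162.7 × 2.325 = 378.3 N·m clockwise.
Bag of cement: 33.1 × 9.8 = 324.4 N down at 2.53 m → arm 2.53 m, τ = 324.4 × 2.53 = 820.7 N·m clockwise.
Total clockwise load moment = 1199 N·m.
The cable tension T acts at 4.65 m; only its component perpendicular to the bar, T sinθ, produces torque. sin 23.5° = 0.3987.
Στ = 0 ⇒ T × 4.65 × 0.3987 = 1199 ⇒ T = 1199 / 1.854 = 647 N.

T ≈ 647 N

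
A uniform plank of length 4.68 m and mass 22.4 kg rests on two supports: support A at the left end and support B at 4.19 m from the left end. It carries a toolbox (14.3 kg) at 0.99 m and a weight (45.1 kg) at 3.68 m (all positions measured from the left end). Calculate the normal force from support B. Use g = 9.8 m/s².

Take moments about support A.
Beam weight: 22.4 × 9.8 = 219.5 N down at 2.34 m → arm 2.34 m, τ = 219.5 × 2.34 = 513.6 N·m clockwise.
Toolbox: 14.3 × 9.8 = 140.1 N down at 0.99 m → arm 0.99 m, τ = 140.1 × 0.99 = 138.7 N·m clockwise.
Weight: 45.1 × 9.8 = 442 N down at 3.68 m → arm 3.68 m, τ = 442 × 3.68 = 1627 N·m clockwise.
Net load moment about support A = 2279 N·m clockwise.
Reaction R at support B is upward at 4.19 m, arm 4.19 m → moment R × 4.19 counterclockwise.
Setting net torque to zero: R × 4.19 = 2279 → R = 544 N.

R_B ≈ 544 N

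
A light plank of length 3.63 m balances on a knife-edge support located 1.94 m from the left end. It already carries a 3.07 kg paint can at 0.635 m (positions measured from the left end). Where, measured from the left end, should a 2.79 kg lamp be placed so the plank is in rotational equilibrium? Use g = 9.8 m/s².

Sum moments about the knife-edge support (at 1.94 m from the left end) (the support reaction has zero arm there).
Paint can: 3.07 × 9.8 = 30.09 N down at 0.635 m → arm 1.305 m, τ = 30.09 × 1.305 = 39.27 N·m counterclockwise.
Net moment of existing loads = 39.27 N·m counterclockwise.
The lamp weighs 2.79 × 9.8 = 27.34 N and must supply an equal clockwise moment, so its lever arm about the knife-edge support is 39.27 / 27.34 = 1.44 m.
That puts it at 1.94 + 1.44 = 3.38 m from the left end.

x ≈ 3.38 m from the left end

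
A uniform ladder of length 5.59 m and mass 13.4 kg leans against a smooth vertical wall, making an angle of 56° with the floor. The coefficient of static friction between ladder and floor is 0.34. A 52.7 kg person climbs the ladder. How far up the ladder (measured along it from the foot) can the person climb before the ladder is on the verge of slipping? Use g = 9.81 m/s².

Take moments about the foot of the ladder.
Ladder weight 13.4×9.81 = 131.5 N acts at 2.795 m along the ladder; its horizontal arm is 2.795·cos56° = 1.563 m → τ = 205.5 N·m clockwise.
Person weight 52.7×9.81 = 517 N at distance d → arm d·cos56° → τ = 517·d·0.5592 clockwise.
Wall normal N at the top has arm L sinθ = 4.634 m counterclockwise, so Στ = 0 gives N·4.634 = 205.5 + 289.1·d.
ΣFy = 0 ⇒ N_floor = 648.5 N, so the maximum friction is μ_s·N_floor = 0.34×648.5 = 220.5 N. ΣFx = 0 ⇒ N_wall = f, so at the slipping point N = 220.5 N.
Substituting: 220.5×4.634 = 205.5 + 289.1·d ⇒ d = (1022 − 205.5) / 289.1 = 2.82 m.

d ≈ 2.82 m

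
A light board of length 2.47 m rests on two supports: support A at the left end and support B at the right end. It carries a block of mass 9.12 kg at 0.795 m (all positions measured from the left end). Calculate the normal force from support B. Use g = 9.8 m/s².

Taking torques about support A:
Block: 9.12 × 9.8 = 89.38 N down at 0.795 m → arm 0.795 m, τ = 89.38 × 0.795 = 71.06 N·m clockwise.
Net load moment about support A = 71.06 N·m clockwise.
Reaction R at support B is upward at 2.47 m, arm 2.47 m → moment R × 2.47 counterclockwise.
For rotational equilibrium, R × 2.47 = 71.06, so R = 28.8 N.

R_B ≈ 28.8 N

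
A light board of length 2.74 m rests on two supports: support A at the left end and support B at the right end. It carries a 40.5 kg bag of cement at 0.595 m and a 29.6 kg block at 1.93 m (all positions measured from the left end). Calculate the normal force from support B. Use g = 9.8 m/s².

Choose support A as the axis so its reaction then has zero moment arm.
Bag of cement: 40.5 × 9.8 = 396.9 N down at 0.595 m → arm 0.595 m, τ = 396.9 × 0.595 = 236.2 N·m clockwise.
Block: 29.6 × 9.8 = 290.1 N down at 1.93 m → arm 1.93 m, τ = 290.1 × 1.93 = 559.9 N·m clockwise.
Net load moment about support A = 796.1 N·m clockwise.
Reaction R at support B is upward at 2.74 m, arm 2.74 m → moment R × 2.74 counterclockwise.
Setting net torque to zero: R × 2.74 = 796.1 → R = 291 N.

R_B ≈ 291 N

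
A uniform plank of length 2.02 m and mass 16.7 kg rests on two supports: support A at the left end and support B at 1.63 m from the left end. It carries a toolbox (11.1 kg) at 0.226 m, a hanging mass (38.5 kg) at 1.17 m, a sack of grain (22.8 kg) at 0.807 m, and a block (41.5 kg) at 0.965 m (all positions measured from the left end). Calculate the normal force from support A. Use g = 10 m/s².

R_A ≈ 552 N

About support B:
Beam weight: 16.7 × 10 = 167 N down at 1.01 m → arm 0.62 m, τ = 167 × 0.62 = 103.5 N·m counterclockwise.
Toolbox: 11.1 × 10 = 111 N down at 0.226 m → arm 1.404 m, τ = 111 × 1.404 = 155.8 N·m counterclockwise.
Hanging mass: 38.5 × 10 = 385 N down at 1.17 m → arm 0.46 m, τ = 385 × 0.46 = 177.1 N·m counterclockwise.
Sack of grain: 22.8 × 10 = 228 N down at 0.807 m → arm 0.823 m, τ = 228 × 0.823 = 187.6 N·m counterclockwise.
Block: 41.5 × 10 = 415 N down at 0.965 m → arm 0.665 m, τ = 415 × 0.665 = 276 N·m counterclockwise.
Net load moment about support B = 900 N·m counterclockwise.
Reaction R at support A is upward at 0 m, arm 1.63 m → moment R × 1.63 clockwise.
Balancing moments: R × 1.63 = 900, giving R = 552 N.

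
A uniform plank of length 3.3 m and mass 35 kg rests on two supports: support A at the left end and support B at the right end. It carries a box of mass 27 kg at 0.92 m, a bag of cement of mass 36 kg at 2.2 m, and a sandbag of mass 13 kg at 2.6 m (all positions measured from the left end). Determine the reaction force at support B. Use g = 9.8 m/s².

R_B ≈ 581 N

Taking torques about support A:
Beam weight: 35 × 9.8 = 343 N down at 1.65 m → arm 1.65 m, τ = 343 × 1.65 = 565.9 N·m clockwise.
Box: 27 × 9.8 = 264.6 N down at 0.92 m → arm 0.92 m, τ = 264.6 × 0.92 = 243.4 N·m clockwise.
Bag of cement: 36 × 9.8 = 352.8 N down at 2.2 m → arm 2.2 m, τ = 352.8 × 2.2 = 776.2 N·m clockwise.
Sandbag: 13 × 9.8 = 127.4 N down at 2.6 m → arm 2.6 m, τ = 127.4 × 2.6 = 331.2 N·m clockwise.
Net load moment about support A = 1917 N·m clockwise.
Reaction R at support B is upward at 3.3 m, arm 3.3 m → moment R × 3.3 counterclockwise.
Balancing moments: R × 3.3 = 1917, giving R = 581 N.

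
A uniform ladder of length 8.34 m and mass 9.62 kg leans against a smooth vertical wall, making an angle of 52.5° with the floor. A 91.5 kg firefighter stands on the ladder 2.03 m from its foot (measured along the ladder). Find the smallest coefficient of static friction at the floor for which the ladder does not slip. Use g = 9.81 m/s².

μ_min ≈ 0.206

About the foot of the ladder:
Ladder weight 9.62×9.81 = 94.37 N acts at 4.17 m along the ladder; its horizontal arm is 4.17·cos52.5° = 2.539 m → τ = 239.6 N·m clockwise.
Firefighter: 91.5×9.81 = 897.6 N at 2.03 m → arm 1.236 m → τ = 1109 N·m clockwise.
Wall normal N acts horizontally at the top; its moment arm is the height L sinθ = 8.34·sin52.5° = 6.617 m, counterclockwise.
For rotational equilibrium, N × 6.617 = 1349, so N = 203.9 N.
ΣFx = 0 ⇒ f = N_wall = 203.9 N. ΣFy = 0 ⇒ N_floor = 992 N.
μ_min = f / N_floor = 203.9 / 992 = 0.206.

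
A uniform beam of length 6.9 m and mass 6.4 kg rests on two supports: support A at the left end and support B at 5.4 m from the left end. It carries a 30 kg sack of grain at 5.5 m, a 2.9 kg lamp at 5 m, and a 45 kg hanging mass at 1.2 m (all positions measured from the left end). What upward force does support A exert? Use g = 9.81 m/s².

Sum moments about support B (its reaction then has zero moment arm).
Beam weight: 6.4 × 9.81 = 62.78 N down at 3.45 m → arm 1.95 m, τ = 62.78 × 1.95 = 122.4 N·m counterclockwise.
Sack of grain: 30 × 9.81 = 294.3 N down at 5.5 m → arm 0.1 m, τ = 294.3 × 0.1 = 29.43 N·m clockwise.
Lamp: 2.9 × 9.81 = 28.45 N down at 5 m → arm 0.4 m, τ = 28.45 × 0.4 = 11.38 N·m counterclockwise.
Hanging mass: 45 × 9.81 = 441.5 N down at 1.2 m → arm 4.2 m, τ = 441.5 × 4.2 = 1854 N·m counterclockwise.
Net load moment about support B = 1958 N·m counterclockwise.
Reaction R at support A is upward at 0 m, arm 5.4 m → moment R × 5.4 clockwise.
Στ = 0 ⇒ R × 5.4 = 1958 ⇒ R = 363 N.

R_A ≈ 363 N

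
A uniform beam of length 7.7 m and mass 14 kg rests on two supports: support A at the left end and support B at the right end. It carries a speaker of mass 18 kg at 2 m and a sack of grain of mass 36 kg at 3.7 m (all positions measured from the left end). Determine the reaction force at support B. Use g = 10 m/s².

Take moments about support A.
Beam weight: 14 × 10 = 140 N down at 3.85 m → arm 3.85 m, τ = 140 × 3.85 = 539 N·m clockwise.
Speaker: 18 × 10 = 180 N down at 2 m → arm 2 m, τ = 180 × 2 = 360 N·m clockwise.
Sack of grain: 36 × 10 = 360 N down at 3.7 m → arm 3.7 m, τ = 360 × 3.7 = 1332 N·m clockwise.
Net load moment about support A = 2231 N·m clockwise.
Reaction R at support B is upward at 7.7 m, arm 7.7 m → moment R × 7.7 counterclockwise.
Balancing moments: R × 7.7 = 2231, giving R = 290 N.

R_B ≈ 290 N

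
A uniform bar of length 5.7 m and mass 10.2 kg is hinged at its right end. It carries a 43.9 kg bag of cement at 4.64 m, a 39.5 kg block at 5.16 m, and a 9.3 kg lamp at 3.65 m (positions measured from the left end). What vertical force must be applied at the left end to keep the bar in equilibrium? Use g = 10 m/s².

Take moments about the right end.
Beam weight: 10.2 × 10 = 102 N down at 2.85 m → arm 2.85 m, τ = 102 × 2.85 = 290.7 N·m counterclockwise.
Bag of cement: 43.9 × 10 = 439 N down at 4.64 m → arm 1.06 m, τ = 439 × 1.06 = 465.3 N·m counterclockwise.
Block: 39.5 × 10 = 395 N down at 5.16 m → arm 0.54 m, τ = 395 × 0.54 = 213.3 N·m counterclockwise.
Lamp: 9.3 × 10 = 93 N down at 3.65 m → arm 2.05 m, τ = 93 × 2.05 = 190.6 N·m counterclockwise.
Net moment of the loads = 1160 N·m counterclockwise.
The upward force F acts at the left end, arm 5.7 m, giving F × 5.7 clockwise.
For rotational equilibrium, F × 5.7 = 1160, so F = 1160 / 5.7 = 204 N.

F ≈ 204 N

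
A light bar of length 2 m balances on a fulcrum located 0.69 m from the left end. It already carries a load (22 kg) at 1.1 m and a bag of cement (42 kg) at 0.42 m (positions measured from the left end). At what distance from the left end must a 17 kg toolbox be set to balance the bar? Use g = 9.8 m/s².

x ≈ 0.826 m from the left end

Take moments about the fulcrum (at 0.69 m from the left end).
Load: 22 × 9.8 = 215.6 N down at 1.1 m → arm 0.41 m, τ = 215.6 × 0.41 = 88.4 N·m clockwise.
Bag of cement: 42 × 9.8 = 411.6 N down at 0.42 m → arm 0.27 m, τ = 411.6 × 0.27 = 111.1 N·m counterclockwise.
Net moment of existing loads = 22.7 N·m counterclockwise.
The toolbox weighs 17 × 9.8 = 166.6 N and must supply an equal clockwise moment, so its lever arm about the fulcrum is 22.7 / 166.6 = 0.136 m.
That puts it at 0.69 + 0.136 = 0.826 m from the left end.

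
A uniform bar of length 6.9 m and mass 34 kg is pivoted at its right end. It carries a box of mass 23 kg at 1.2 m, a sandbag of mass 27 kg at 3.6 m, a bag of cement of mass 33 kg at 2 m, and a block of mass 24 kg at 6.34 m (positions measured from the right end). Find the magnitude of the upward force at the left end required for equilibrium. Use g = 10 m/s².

About the right end:
Beam weight: 34 × 10 = 340 N down at 3.45 m → arm 3.45 m, τ = 340 × 3.45 = 1173 N·m counterclockwise.
Box: 23 × 10 = 230 N down at 1.2 m → arm 1.2 m, τ = 230 × 1.2 = 276 N·m counterclockwise.
Sandbag: 27 × 10 = 270 N down at 3.6 m → arm 3.6 m, τ = 270 × 3.6 = 972 N·m counterclockwise.
Bag of cement: 33 × 10 = 330 N down at 2 m → arm 2 m, τ = 330 × 2 = 660 N·m counterclockwise.
Block: 24 × 10 = 240 N down at 6.34 m → arm 6.34 m, τ = 240 × 6.34 = 1522 N·m counterclockwise.
Net moment of the loads = 4603 N·m counterclockwise.
The upward force F acts at the left end, arm 6.9 m, giving F × 6.9 clockwise.
For rotational equilibrium, F × 6.9 = 4603, so F = 4603 / 6.9 = 667 N.

F ≈ 667 N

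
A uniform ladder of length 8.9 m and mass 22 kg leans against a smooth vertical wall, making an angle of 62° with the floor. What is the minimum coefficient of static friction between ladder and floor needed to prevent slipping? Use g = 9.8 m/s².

Take moments about the foot of the ladder.
Ladder weight 22×9.8 = 215.6 N acts at 4.45 m along the ladder; its horizontal arm is 4.45·cos62° = 2.089 m → τ = 450.4 N·m clockwise.
Wall normal N acts horizontally at the top; its moment arm is the height L sinθ = 8.9·sin62° = 7.858 m, counterclockwise.
Setting net torque to zero: N × 7.858 = 450.4 → N = 57.32 N.
ΣFx = 0 ⇒ f = N_wall = 57.32 N. ΣFy = 0 ⇒ N_floor = 215.6 N.
μ_min = f / N_floor = 57.32 / 215.6 = 0.266.

μ_min ≈ 0.266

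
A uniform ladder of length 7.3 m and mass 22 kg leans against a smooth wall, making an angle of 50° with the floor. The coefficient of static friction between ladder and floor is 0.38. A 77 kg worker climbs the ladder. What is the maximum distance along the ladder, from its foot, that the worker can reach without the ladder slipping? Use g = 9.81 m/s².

d ≈ 3.21 m

Taking torques about the foot of the ladder:
Ladder weight 22×9.81 = 215.8 N acts at 3.65 m along the ladder; its horizontal arm is 3.65·cos50° = 2.346 m → τ = 506.3 N·m clockwise.
Worker weight 77×9.81 = 755.4 N at distance d → arm d·cos50° → τ = 755.4·d·0.6428 clockwise.
Wall normal N at the top has arm L sinθ = 5.592 m counterclockwise, so Στ = 0 gives N·5.592 = 506.3 + 485.6·d.
ΣFy = 0 ⇒ N_floor = 971.2 N, so the maximum friction is μ_s·N_floor = 0.38×971.2 = 369.1 N. ΣFx = 0 ⇒ N_wall = f, so at the slipping point N = 369.1 N.
Substituting: 369.1×5.592 = 506.3 + 485.6·d ⇒ d = (2064 − 506.3) / 485.6 = 3.21 m.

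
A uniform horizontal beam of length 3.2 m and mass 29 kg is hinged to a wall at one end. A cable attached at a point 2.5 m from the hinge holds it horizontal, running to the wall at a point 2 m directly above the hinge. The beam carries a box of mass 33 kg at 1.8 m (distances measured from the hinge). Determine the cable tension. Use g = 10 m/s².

Sum moments about the hinge (the unknown hinge reaction has zero arm there).
Beam weight: 29 × 10 = 290 N down at 1.6 m → arm 1.6 m, τ = 290 × 1.6 = 464 N·m clockwise.
Box: 33 × 10 = 330 N down at 1.8 m → arm 1.8 m, τ = 330 × 1.8 = 594 N·m clockwise.
Total clockwise load moment = 1058 N·m.
The cable tension T acts at 2.5 m; only its component perpendicular to the beam, T sinθ, produces torque. sinθ = h/√(h²+d²) = 2/√(2²+2.5²) = 0.6247.
Setting net torque to zero: T × 2.5 × 0.6247 = 1058 → T = 1058 / 1.562 = 677 N.

T ≈ 677 N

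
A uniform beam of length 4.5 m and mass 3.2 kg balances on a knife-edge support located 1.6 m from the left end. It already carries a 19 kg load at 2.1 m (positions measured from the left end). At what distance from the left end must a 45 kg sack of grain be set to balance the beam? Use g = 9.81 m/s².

x ≈ 1.34 m from the left end

About the knife-edge support (at 1.6 m from the left end):
Beam weight: 3.2 × 9.81 = 31.39 N down at 2.25 m → arm 0.65 m, τ = 31.39 × 0.65 = 20.4 N·m clockwise.
Load: 19 × 9.81 = 186.4 N down at 2.1 m → arm 0.5 m, τ = 186.4 × 0.5 = 93.2 N·m clockwise.
Net moment of existing loads = 113.6 N·m clockwise.
The sack of grain weighs 45 × 9.81 = 441.5 N and must supply an equal counterclockwise moment, so its lever arm about the knife-edge support is 113.6 / 441.5 = 0.257 m.
That puts it at 1.6 − 0.257 = 1.34 m from the left end.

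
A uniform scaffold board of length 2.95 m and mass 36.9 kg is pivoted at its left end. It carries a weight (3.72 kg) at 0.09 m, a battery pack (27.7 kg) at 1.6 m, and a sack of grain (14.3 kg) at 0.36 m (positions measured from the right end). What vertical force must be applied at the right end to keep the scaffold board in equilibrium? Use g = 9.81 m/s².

F ≈ 464 N

Take moments about the left end.
Beam weight: 36.9 × 9.81 = 362 N down at 1.475 m → arm 1.475 m, τ = 362 × 1.475 = 534 N·m clockwise.
Weight: 3.72 × 9.81 = 36.49 N down at 0.09 m → arm 2.86 m, τ = 36.49 × 2.86 = 104.4 N·m clockwise.
Battery pack: 27.7 × 9.81 = 271.7 N down at 1.6 m → arm 1.35 m, τ = 271.7 × 1.35 = 366.8 N·m clockwise.
Sack of grain: 14.3 × 9.81 = 140.3 N down at 0.36 m → arm 2.59 m, τ = 140.3 × 2.59 = 363.4 N·m clockwise.
Net moment of the loads = 1369 N·m clockwise.
The upward force F acts at the right end, arm 2.95 m, giving F × 2.95 counterclockwise.
Setting net torque to zero: F × 2.95 = 1369 → F = 1369 / 2.95 = 464 N.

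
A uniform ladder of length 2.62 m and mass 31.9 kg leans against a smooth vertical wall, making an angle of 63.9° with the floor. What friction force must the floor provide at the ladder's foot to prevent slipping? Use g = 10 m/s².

Taking torques about the foot of the ladder:
Ladder weight 31.9×10 = 319 N acts at 1.31 m along the ladder; its horizontal arm is 1.31·cos63.9° = 0.5763 m → τ = 183.8 N·m clockwise.
Wall normal N acts horizontally at the top; its moment arm is the height L sinθ = 2.62·sin63.9° = 2.353 m, counterclockwise.
Στ = 0 ⇒ N × 2.353 = 183.8 ⇒ N = 78.1 N.
ΣFx = 0: friction at the foot balances the wall's push, so f = N_wall = 78.1 N.

f ≈ 78.1 N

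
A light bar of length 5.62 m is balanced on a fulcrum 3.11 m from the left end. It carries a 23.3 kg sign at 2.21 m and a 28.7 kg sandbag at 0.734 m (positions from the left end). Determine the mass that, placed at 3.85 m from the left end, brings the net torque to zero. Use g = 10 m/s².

m ≈ 120 kg

About the fulcrum (at 3.11 m from the left end):
Sign: 23.3 × 10 = 233 N down at 2.21 m → arm 0.9 m, τ = 233 × 0.9 = 209.7 N·m counterclockwise.
Sandbag: 28.7 × 10 = 287 N down at 0.734 m → arm 2.376 m, τ = 287 × 2.376 = 681.9 N·m counterclockwise.
Net moment of known loads = 891.6 N·m counterclockwise.
An unknown mass m at 3.85 m has arm 0.74 m; its moment is m·g·0.74 clockwise.
Balancing moments: m × 10 × 0.74 = 891.6, giving m = 891.6 / (10 × 0.74) = 120 kg.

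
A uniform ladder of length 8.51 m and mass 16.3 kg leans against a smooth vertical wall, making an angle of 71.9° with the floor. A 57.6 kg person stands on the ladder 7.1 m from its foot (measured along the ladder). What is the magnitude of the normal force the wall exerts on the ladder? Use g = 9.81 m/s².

N_wall ≈ 180 N

Choose the foot of the ladder as the axis so the floor normal and friction both act there and drop out.
Ladder weight 16.3×9.81 = 159.9 N acts at 4.255 m along the ladder; its horizontal arm is 4.255·cos71.9° = 1.322 m → τ = 211.4 N·m clockwise.
Person: 57.6×9.81 = 565.1 N at 7.1 m → arm 2.206 m → τ = 1247 N·m clockwise.
Wall normal N acts horizontally at the top; its moment arm is the height L sinθ = 8.51·sin71.9° = 8.089 m, counterclockwise.
Setting net torque to zero: N × 8.089 = 1458 → N = 180 N.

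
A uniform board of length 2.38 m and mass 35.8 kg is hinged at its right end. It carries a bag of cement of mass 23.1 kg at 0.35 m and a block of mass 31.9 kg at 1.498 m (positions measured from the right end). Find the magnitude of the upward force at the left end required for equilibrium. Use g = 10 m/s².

About the right end:
Beam weight: 35.8 × 10 = 358 N down at 1.19 m → arm 1.19 m, τ = 358 × 1.19 = 426 N·m counterclockwise.
Bag of cement: 23.1 × 10 = 231 N down at 0.35 m → arm 0.35 m, τ = 231 × 0.35 = 80.85 N·m counterclockwise.
Block: 31.9 × 10 = 319 N down at 1.498 m → arm 1.498 m, τ = 319 × 1.498 = 477.9 N·m counterclockwise.
Net moment of the loads = 984.8 N·m counterclockwise.
The upward force F acts at the left end, arm 2.38 m, giving F × 2.38 clockwise.
Setting net torque to zero: F × 2.38 = 984.8 → F = 984.8 / 2.38 = 414 N.

F ≈ 414 N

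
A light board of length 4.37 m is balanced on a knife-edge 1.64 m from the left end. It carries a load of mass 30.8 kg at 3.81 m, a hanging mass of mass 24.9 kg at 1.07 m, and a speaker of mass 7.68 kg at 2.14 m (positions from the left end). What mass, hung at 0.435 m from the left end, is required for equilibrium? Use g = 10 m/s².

Choose the knife-edge (at 1.64 m from the left end) as the axis so the support reaction has zero arm there.
Load: 30.8 × 10 = 308 N down at 3.81 m → arm 2.17 m, τ = 308 × 2.17 = 668.4 N·m clockwise.
Hanging mass: 24.9 × 10 = 249 N down at 1.07 m → arm 0.57 m, τ = 249 × 0.57 = 141.9 N·m counterclockwise.
Speaker: 7.68 × 10 = 76.8 N down at 2.14 m → arm 0.5 m, τ = 76.8 × 0.5 = 38.4 N·m clockwise.
Net moment of known loads = 564.9 N·m clockwise.
An unknown mass m at 0.435 m has arm 1.205 m; its moment is m·g·1.205 counterclockwise.
For rotational equilibrium, m × 10 × 1.205 = 564.9, so m = 564.9 / (10 × 1.205) = 46.9 kg.

m ≈ 46.9 kg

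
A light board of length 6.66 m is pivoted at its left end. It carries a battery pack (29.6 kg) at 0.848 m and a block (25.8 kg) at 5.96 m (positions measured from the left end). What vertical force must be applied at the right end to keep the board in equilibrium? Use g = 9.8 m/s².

Taking torques about the left end:
Battery pack: 29.6 × 9.8 = 290.1 N down at 0.848 m → arm 0.848 m, τ = 290.1 × 0.848 = 246 N·m clockwise.
Block: 25.8 × 9.8 = 252.8 N down at 5.96 m → arm 5.96 m, τ = 252.8 × 5.96 = 1507 N·m clockwise.
Net moment of the loads = 1753 N·m clockwise.
The upward force F acts at the right end, arm 6.66 m, giving F × 6.66 counterclockwise.
Στ = 0 ⇒ F × 6.66 = 1753 ⇒ F = 1753 / 6.66 = 263 N.

F ≈ 263 N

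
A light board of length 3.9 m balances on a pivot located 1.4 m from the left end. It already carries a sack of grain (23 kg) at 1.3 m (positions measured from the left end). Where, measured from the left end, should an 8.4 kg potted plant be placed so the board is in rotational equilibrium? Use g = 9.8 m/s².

x ≈ 1.67 m from the left end

Choose the pivot (at 1.4 m from the left end) as the axis so the support reaction has zero arm there.
Sack of grain: 23 × 9.8 = 225.4 N down at 1.3 m → arm 0.1 m, τ = 225.4 × 0.1 = 22.54 N·m counterclockwise.
Net moment of existing loads = 22.54 N·m counterclockwise.
The potted plant weighs 8.4 × 9.8 = 82.32 N and must supply an equal clockwise moment, so its lever arm about the pivot is 22.54 / 82.32 = 0.274 m.
That puts it at 1.4 + 0.274 = 1.67 m from the left end.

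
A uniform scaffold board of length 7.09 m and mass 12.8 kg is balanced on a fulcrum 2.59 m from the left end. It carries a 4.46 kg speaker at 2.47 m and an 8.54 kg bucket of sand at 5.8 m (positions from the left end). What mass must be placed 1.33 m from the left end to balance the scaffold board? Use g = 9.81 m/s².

m ≈ 31 kg

Take moments about the fulcrum (at 2.59 m from the left end).
Beam weight: 12.8 × 9.81 = 125.6 N down at 3.545 m → arm 0.955 m, τ = 125.6 × 0.955 = 119.9 N·m clockwise.
Speaker: 4.46 × 9.81 = 43.75 N down at 2.47 m → arm 0.12 m, τ = 43.75 × 0.12 = 5.25 N·m counterclockwise.
Bucket of sand: 8.54 × 9.81 = 83.78 N down at 5.8 m → arm 3.21 m, τ = 83.78 × 3.21 = 268.9 N·m clockwise.
Net moment of known loads = 383.5 N·m clockwise.
An unknown mass m at 1.33 m has arm 1.26 m; its moment is m·g·1.26 counterclockwise.
Balancing moments: m × 9.81 × 1.26 = 383.5, giving m = 383.5 / (9.81 × 1.26) = 31 kg.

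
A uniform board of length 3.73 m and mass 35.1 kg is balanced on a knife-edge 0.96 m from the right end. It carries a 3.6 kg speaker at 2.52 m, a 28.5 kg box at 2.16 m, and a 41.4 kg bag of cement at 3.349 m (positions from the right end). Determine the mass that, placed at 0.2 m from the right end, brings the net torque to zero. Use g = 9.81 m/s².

m ≈ 224 kg

Taking torques about the knife-edge (at 0.96 m from the right end):
Beam weight: 35.1 × 9.81 = 344.3 N down at 1.865 m → arm 0.905 m, τ = 344.3 × 0.905 = 311.6 N·m counterclockwise.
Speaker: 3.6 × 9.81 = 35.32 N down at 2.52 m → arm 1.56 m, τ = 35.32 × 1.56 = 55.1 N·m counterclockwise.
Box: 28.5 × 9.81 = 279.6 N down at 2.16 m → arm 1.2 m, τ = 279.6 × 1.2 = 335.5 N·m counterclockwise.
Bag of cement: 41.4 × 9.81 = 406.1 N down at 3.349 m → arm 2.389 m, τ = 406.1 × 2.389 = 970.2 N·m counterclockwise.
Net moment of known loads = 1672 N·m counterclockwise.
An unknown mass m at 0.2 m has arm 0.76 m; its moment is m·g·0.76 clockwise.
Setting net torque to zero: m × 9.81 × 0.76 = 1672 → m = 1672 / (9.81 × 0.76) = 224 kg.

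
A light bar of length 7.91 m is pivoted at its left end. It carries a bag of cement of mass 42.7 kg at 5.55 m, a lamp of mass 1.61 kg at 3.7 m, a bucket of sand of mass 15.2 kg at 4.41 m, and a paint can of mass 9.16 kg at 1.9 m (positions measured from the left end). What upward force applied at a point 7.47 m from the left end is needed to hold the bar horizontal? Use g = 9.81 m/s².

Choose the left end as the axis so the unknown pivot reaction has zero arm there.
Bag of cement: 42.7 × 9.81 = 418.9 N down at 5.55 m → arm 5.55 m, τ = 418.9 × 5.55 = 2325 N·m clockwise.
Lamp: 1.61 × 9.81 = 15.79 N down at 3.7 m → arm 3.7 m, τ = 15.79 × 3.7 = 58.42 N·m clockwise.
Bucket of sand: 15.2 × 9.81 = 149.1 N down at 4.41 m → arm 4.41 m, τ = 149.1 × 4.41 = 657.5 N·m clockwise.
Paint can: 9.16 × 9.81 = 89.86 N down at 1.9 m → arm 1.9 m, τ = 89.86 × 1.9 = 170.7 N·m clockwise.
Net moment of the loads = 3212 N·m clockwise.
The upward force F acts at a point 7.47 m from the left end, arm 7.47 m, giving F × 7.47 counterclockwise.
For rotational equilibrium, F × 7.47 = 3212, so F = 3212 / 7.47 = 430 N.

F ≈ 430 N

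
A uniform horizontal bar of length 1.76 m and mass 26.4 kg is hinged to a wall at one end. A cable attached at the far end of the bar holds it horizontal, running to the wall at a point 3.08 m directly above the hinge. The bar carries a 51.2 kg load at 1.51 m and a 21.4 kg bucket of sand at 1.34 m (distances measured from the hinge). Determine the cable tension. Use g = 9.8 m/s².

T ≈ 829 N

Choose the hinge as the axis so the unknown hinge reaction has zero arm there.
Beam weight: 26.4 × 9.8 = 258.7 N down at 0.88 m → arm 0.88 m, τ = 258.7 × 0.88 = 227.7 N·m clockwise.
Load: 51.2 × 9.8 = 501.8 N down at 1.51 m → arm 1.51 m, τ = 501.8 × 1.51 = 757.7 N·m clockwise.
Bucket of sand: 21.4 × 9.8 = 209.7 N down at 1.34 m → arm 1.34 m, τ = 209.7 × 1.34 = 281 N·m clockwise.
Total clockwise load moment = 1266 N·m.
The cable tension T acts at 1.76 m; only its component perpendicular to the bar, T sinθ, produces torque. sinθ = h/√(h²+d²) = 3.08/√(3.08²+1.76²) = 0.8682.
Στ = 0 ⇒ T × 1.76 × 0.8682 = 1266 ⇒ T = 1266 / 1.528 = 829 N.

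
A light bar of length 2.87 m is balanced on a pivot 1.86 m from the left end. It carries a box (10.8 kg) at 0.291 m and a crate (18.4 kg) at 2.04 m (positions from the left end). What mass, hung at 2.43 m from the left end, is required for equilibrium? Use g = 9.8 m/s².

Taking torques about the pivot (at 1.86 m from the left end):
Box: 10.8 × 9.8 = 105.8 N down at 0.291 m → arm 1.569 m, τ = 105.8 × 1.569 = 166 N·m counterclockwise.
Crate: 18.4 × 9.8 = 180.3 N down at 2.04 m → arm 0.18 m, τ = 180.3 × 0.18 = 32.45 N·m clockwise.
Net moment of known loads = 133.6 N·m counterclockwise.
An unknown mass m at 2.43 m has arm 0.57 m; its moment is m·g·0.57 clockwise.
Στ = 0 ⇒ m × 9.8 × 0.57 = 133.6 ⇒ m = 133.6 / (9.8 × 0.57) = 23.9 kg.

m ≈ 23.9 kg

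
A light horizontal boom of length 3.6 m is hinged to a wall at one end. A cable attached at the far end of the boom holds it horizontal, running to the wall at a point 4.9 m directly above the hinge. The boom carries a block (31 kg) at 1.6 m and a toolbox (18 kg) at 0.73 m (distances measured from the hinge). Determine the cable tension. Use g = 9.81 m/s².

About the hinge:
Block: 31 × 9.81 = 304.1 N down at 1.6 m → arm 1.6 m, τ = 304.1 × 1.6 = 486.6 N·m clockwise.
Toolbox: 18 × 9.81 = 176.6 N down at 0.73 m → arm 0.73 m, τ = 176.6 × 0.73 = 128.9 N·m clockwise.
Total clockwise load moment = 615.5 N·m.
The cable tension T acts at 3.6 m; only its component perpendicular to the boom, T sinθ, produces torque. sinθ = h/√(h²+d²) = 4.9/√(4.9²+3.6²) = 0.8059.
Στ = 0 ⇒ T × 3.6 × 0.8059 = 615.5 ⇒ T = 615.5 / 2.901 = 212 N.

T ≈ 212 N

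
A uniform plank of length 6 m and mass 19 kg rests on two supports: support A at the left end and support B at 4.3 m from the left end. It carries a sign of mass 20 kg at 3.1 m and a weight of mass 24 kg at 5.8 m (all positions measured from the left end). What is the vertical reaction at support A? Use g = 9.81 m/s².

R_A ≈ 29 N

About support B:
Beam weight: 19 × 9.81 = 186.4 N down at 3 m → arm 1.3 m, τ = 186.4 × 1.3 = 242.3 N·m counterclockwise.
Sign: 20 × 9.81 = 196.2 N down at 3.1 m → arm 1.2 m, τ = 196.2 × 1.2 = 235.4 N·m counterclockwise.
Weight: 24 × 9.81 = 235.4 N down at 5.8 m → arm 1.5 m, τ = 235.4 × 1.5 = 353.1 N·m clockwise.
Net load moment about support B = 124.6 N·m counterclockwise.
Reaction R at support A is upward at 0 m, arm 4.3 m → moment R × 4.3 clockwise.
Balancing moments: R × 4.3 = 124.6, giving R = 29 N.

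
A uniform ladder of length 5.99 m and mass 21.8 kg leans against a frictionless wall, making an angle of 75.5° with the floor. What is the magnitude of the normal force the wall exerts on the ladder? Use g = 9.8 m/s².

N_wall ≈ 27.6 N

Taking torques about the foot of the ladder:
Ladder weight 21.8×9.8 = 213.6 N acts at 2.995 m along the ladder; its horizontal arm is 2.995·cos75.5° = 0.7499 m → τ = 160.2 N·m clockwise.
Wall normal N acts horizontally at the top; its moment arm is the height L sinθ = 5.99·sin75.5° = 5.799 m, counterclockwise.
Balancing moments: N × 5.799 = 160.2, giving N = 27.6 N.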